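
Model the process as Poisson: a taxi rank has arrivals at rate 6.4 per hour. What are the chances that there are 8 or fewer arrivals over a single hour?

0.8033

With mean μ = 6.4 per hour,
P(N ≤ 8) = Σ_{j=0}^{8} e^(−μ) μ^j/j! ≈ 0.8033.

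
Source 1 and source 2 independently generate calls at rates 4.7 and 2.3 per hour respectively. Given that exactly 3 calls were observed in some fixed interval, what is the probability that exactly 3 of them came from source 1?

0.3027

Given the total, each event is independently from source 1 with probability p = λ_1/(λ_1+λ_2) = 4.7/7 ≈ 0.6714.
So K ~ Binomial(3, 4.7/7): P(K = 3) = C(3,3) · (4.7/7)^3 · (2.3/7)^0 ≈ 0.3027.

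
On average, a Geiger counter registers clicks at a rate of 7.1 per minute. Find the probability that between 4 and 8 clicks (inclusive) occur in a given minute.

0.6393

With mean μ = 7.1 per minute,
P(4 ≤ N ≤ 8) = Σ_{j=4}^{8} e^(−7.1) · 7.1^j/j! ≈ 0.6393.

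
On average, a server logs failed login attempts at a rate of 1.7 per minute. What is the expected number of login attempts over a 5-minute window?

E[N] = λt = 1.7 × 5 = 8.5 (a 5-minute window = 5 minutes).

8.5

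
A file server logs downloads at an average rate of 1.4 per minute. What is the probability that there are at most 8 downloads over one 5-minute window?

0.7291

Over the interval, μ = 1.4 × 5 = 7 (a 5-minute window = 5 minutes).
P(N ≤ 8) = Σ_{j=0}^{8} e^(−μ) μ^j/j! ≈ 0.7291.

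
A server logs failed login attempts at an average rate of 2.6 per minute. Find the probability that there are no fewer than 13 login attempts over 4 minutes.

Over the interval, μ = 2.6 × 4 = 10.4 (4 minutes).
P(N ≥ 13) = 1 − P(N ≤ 12) = 1 − Σ_{j=0}^{12} e^(−μ) μ^j/j! ≈ 0.2478.

0.2478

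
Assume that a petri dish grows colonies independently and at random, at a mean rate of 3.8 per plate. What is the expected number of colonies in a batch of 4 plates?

15.2

E[N] = λt = 3.8 × 4 = 15.2 (a batch of 4 plates = 4 plates).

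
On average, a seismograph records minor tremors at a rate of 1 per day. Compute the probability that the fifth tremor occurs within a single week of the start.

0.8270

Over the interval, μ = 1 × 7 = 7 (a week = 7 days).
The fifth arrival falls in the interval iff at least 5 events occur there: P(S_5 ≤ t) = P(N ≥ 5) = 1 − P(N ≤ 4) ≈ 0.8270.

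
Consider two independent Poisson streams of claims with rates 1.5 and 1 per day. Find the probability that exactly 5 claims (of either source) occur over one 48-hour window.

Independent Poisson processes superpose: combined rate λ = 1.5 + 1 = 2.5 per day.
Over the interval, μ = 2.5 × 2 = 5 (a 48-hour window = 2 days).
P(N = 5) = e^(−5) · 5^5/5! ≈ 0.1755.

0.1755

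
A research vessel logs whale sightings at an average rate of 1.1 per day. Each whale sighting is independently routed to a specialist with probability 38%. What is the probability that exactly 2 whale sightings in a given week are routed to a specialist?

0.2295

Thinning: the whale sightings that are routed to a specialist themselves form a Poisson process with rate 0.38 × 1.1 = 0.418 per day.
Over the interval, μ = 0.418 × 7 = 2.926 (a week = 7 days).
P(N = 2) = e^(−2.926) · 2.926^2/2! ≈ 0.2295.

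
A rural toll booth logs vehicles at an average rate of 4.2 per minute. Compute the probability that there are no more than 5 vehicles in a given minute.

0.7531

With mean μ = 4.2 per minute,
P(N ≤ 5) = Σ_{j=0}^{5} e^(−μ) μ^j/j! ≈ 0.7531.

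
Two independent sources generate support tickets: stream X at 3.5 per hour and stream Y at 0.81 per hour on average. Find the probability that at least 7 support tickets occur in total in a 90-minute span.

Independent Poisson processes superpose: combined rate λ = 3.5 + 0.81 = 4.31 per hour.
Over the interval, μ = 4.31 × 1.5 = 6.465 (a 90-minute span = 1.5 hours).
P(N ≥ 7) = 1 − P(N ≤ 6) ≈ 0.4680.

0.4680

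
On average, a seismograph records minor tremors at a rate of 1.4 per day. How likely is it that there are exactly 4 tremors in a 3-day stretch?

0.1944

Over the interval, μ = 1.4 × 3 = 4.2 (a 3-day stretch = 3 days).
P(N = 4) = e^(−μ) μ^4/4! = e^(−4.2) · 4.2^4/24 ≈ 0.1944.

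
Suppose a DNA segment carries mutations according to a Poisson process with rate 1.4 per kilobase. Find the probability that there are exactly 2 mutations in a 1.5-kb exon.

Over the interval, μ = 1.4 × 1.5 = 2.1 (a 1.5-kb exon = 1.5 kilobases).
P(N = 2) = e^(−μ) μ^2/2! = e^(−2.1) · 2.1^2/2 ≈ 0.2700.

0.2700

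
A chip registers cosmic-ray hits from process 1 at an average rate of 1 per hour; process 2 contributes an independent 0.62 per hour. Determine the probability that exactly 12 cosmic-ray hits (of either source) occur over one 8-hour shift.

Independent Poisson processes superpose: combined rate λ = 1 + 0.62 = 1.62 per hour.
Over the interval, μ = 1.62 × 8 = 12.96 (an 8-hour shift = 8 hours).
P(N = 12) = e^(−12.96) · 12.96^12/12! ≈ 0.1103.

0.1103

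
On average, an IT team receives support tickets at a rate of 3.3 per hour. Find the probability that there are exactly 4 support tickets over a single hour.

0.1823

With mean μ = 3.3 per hour,
P(N = 4) = e^(−μ) μ^4/4! = e^(−3.3) · 3.3^4/24 ≈ 0.1823.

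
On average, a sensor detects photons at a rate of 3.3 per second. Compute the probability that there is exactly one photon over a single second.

0.1217

With mean μ = 3.3 per second,
P(N = 1) = e^(−μ) μ^1/1! = e^(−3.3) · 3.3^1/1 ≈ 0.1217.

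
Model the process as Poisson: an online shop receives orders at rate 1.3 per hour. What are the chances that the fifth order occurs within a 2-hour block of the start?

Over the interval, μ = 1.3 × 2 = 2.6 (a 2-hour block = 2 hours).
The fifth arrival falls in the interval iff at least 5 events occur there: P(S_5 ≤ t) = P(N ≥ 5) = 1 − P(N ≤ 4) ≈ 0.1226.

0.1226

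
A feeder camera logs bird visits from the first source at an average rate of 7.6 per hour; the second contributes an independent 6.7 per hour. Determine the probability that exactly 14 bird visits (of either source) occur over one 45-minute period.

0.0672

Independent Poisson processes superpose: combined rate λ = 7.6 + 6.7 = 14.3 per hour.
Over the interval, μ = 14.3 × 0.75 = 10.725 (a 45-minute period = 0.75 hours).
P(N = 14) = e^(−10.725) · 10.725^14/14! ≈ 0.0672.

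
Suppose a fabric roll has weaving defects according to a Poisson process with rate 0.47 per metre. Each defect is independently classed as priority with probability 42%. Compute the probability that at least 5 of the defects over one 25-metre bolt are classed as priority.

Thinning: the defects that are classed as priority themselves form a Poisson process with rate 0.42 × 0.47 = 0.1974 per metre.
Over the interval, μ = 0.1974 × 25 = 4.935 (a 25-metre bolt = 25 metres).
P(N ≥ 5) = 1 − P(N ≤ 4) ≈ 0.5480.

0.5480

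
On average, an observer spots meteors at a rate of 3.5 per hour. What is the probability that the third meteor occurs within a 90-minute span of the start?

Over the interval, μ = 3.5 × 1.5 = 5.25 (a 90-minute span = 1.5 hours).
The third arrival falls in the interval iff at least 3 events occur there: P(S_3 ≤ t) = P(N ≥ 3) = 1 − P(N ≤ 2) ≈ 0.8949.

0.8949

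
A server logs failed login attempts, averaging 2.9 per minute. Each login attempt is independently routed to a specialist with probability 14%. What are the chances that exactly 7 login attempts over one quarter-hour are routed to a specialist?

0.1396

Thinning: the login attempts that are routed to a specialist themselves form a Poisson process with rate 0.14 × 2.9 = 0.406 per minute.
Over the interval, μ = 0.406 × 15 = 6.09 (a quarter-hour = 15 minutes).
P(N = 7) = e^(−6.09) · 6.09^7/7! ≈ 0.1396.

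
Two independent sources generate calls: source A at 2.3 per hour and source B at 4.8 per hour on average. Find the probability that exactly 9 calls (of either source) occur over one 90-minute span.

0.1151

Independent Poisson processes superpose: combined rate λ = 2.3 + 4.8 = 7.1 per hour.
Over the interval, μ = 7.1 × 1.5 = 10.65 (a 90-minute span = 1.5 hours).
P(N = 9) = e^(−10.65) · 10.65^9/9! ≈ 0.1151.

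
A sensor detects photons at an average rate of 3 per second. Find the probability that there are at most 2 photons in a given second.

With mean μ = 3 per second,
P(N ≤ 2) = Σ_{j=0}^{2} e^(−μ) μ^j/j! ≈ 0.4232.

0.4232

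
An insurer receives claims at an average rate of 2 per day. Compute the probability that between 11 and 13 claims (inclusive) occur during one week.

Over the interval, μ = 2 × 7 = 14 (a week = 7 days).
P(11 ≤ N ≤ 13) = Σ_{j=11}^{13} e^(−14) · 14^j/j! ≈ 0.2888.

0.2888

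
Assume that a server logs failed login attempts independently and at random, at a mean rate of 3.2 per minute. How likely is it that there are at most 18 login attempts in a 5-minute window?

Over the interval, μ = 3.2 × 5 = 16 (a 5-minute window = 5 minutes).
P(N ≤ 18) = Σ_{j=0}^{18} e^(−μ) μ^j/j! ≈ 0.7423.

0.7423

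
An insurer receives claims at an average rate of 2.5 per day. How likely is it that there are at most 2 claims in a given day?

With mean μ = 2.5 per day,
P(N ≤ 2) = Σ_{j=0}^{2} e^(−μ) μ^j/j! ≈ 0.5438.

0.5438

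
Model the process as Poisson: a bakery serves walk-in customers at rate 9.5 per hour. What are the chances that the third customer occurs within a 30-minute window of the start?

Over the interval, μ = 9.5 × 0.5 = 4.75 (a 30-minute window = 0.5 hours).
The third arrival falls in the interval iff at least 3 events occur there: P(S_3 ≤ t) = P(N ≥ 3) = 1 − P(N ≤ 2) ≈ 0.8527.

0.8527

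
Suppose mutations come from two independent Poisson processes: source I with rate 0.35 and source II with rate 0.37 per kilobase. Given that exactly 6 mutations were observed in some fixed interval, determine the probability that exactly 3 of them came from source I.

0.3118

Given the total, each event is independently from source I with probability p = λ_I/(λ_I+λ_II) = 0.35/0.72 ≈ 0.4861.
So K ~ Binomial(6, 0.35/0.72): P(K = 3) = C(6,3) · (0.35/0.72)^3 · (0.37/0.72)^3 ≈ 0.3118.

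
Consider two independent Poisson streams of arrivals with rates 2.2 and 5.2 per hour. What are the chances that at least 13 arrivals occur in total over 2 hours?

Independent Poisson processes superpose: combined rate λ = 2.2 + 5.2 = 7.4 per hour.
Over the interval, μ = 7.4 × 2 = 14.8 (2 hours).
P(N ≥ 13) = 1 − P(N ≤ 12) ≈ 0.7155.

0.7155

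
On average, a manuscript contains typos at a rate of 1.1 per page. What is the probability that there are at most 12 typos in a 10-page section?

0.6887

Over the interval, μ = 1.1 × 10 = 11 (a 10-page section = 10 pages).
P(N ≤ 12) = Σ_{j=0}^{12} e^(−μ) μ^j/j! ≈ 0.6887.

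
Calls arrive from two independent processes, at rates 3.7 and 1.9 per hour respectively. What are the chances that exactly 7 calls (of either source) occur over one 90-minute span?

Independent Poisson processes superpose: combined rate λ = 3.7 + 1.9 = 5.6 per hour.
Over the interval, μ = 5.6 × 1.5 = 8.4 (a 90-minute span = 1.5 hours).
P(N = 7) = e^(−8.4) · 8.4^7/7! ≈ 0.1317.

0.1317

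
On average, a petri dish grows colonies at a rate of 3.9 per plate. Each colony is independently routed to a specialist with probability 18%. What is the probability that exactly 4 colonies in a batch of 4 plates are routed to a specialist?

0.1563

Thinning: the colonies that are routed to a specialist themselves form a Poisson process with rate 0.18 × 3.9 = 0.702 per plate.
Over the interval, μ = 0.702 × 4 = 2.808 (a batch of 4 plates = 4 plates).
P(N = 4) = e^(−2.808) · 2.808^4/4! ≈ 0.1563.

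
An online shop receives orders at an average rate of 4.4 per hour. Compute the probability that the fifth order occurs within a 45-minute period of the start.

Over the interval, μ = 4.4 × 0.75 = 3.3 (a 45-minute period = 0.75 hours).
The fifth arrival falls in the interval iff at least 5 events occur there: P(S_5 ≤ t) = P(N ≥ 5) = 1 − P(N ≤ 4) ≈ 0.2374.

0.2374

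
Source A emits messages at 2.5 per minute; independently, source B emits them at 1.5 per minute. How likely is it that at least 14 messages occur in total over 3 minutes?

Independent Poisson processes superpose: combined rate λ = 2.5 + 1.5 = 4 per minute.
Over the interval, μ = 4 × 3 = 12 (3 minutes).
P(N ≥ 14) = 1 − P(N ≤ 13) ≈ 0.3185.

0.3185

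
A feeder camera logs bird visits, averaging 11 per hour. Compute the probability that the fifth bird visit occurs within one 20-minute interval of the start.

Over the interval, μ = 11 × 1/3 ≈ 3.66667 (a 20-minute interval = 1/3 hours).
The fifth arrival falls in the interval iff at least 5 events occur there: P(S_5 ≤ t) = P(N ≥ 5) = 1 − P(N ≤ 4) ≈ 0.3064.

0.3064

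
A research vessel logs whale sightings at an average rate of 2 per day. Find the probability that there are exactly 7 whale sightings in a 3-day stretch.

0.1377

Over the interval, μ = 2 × 3 = 6 (a 3-day stretch = 3 days).
P(N = 7) = e^(−μ) μ^7/7! = e^(−6) · 6^7/5040 ≈ 0.1377.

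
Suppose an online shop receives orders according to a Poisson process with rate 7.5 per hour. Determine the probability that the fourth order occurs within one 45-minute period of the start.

Over the interval, μ = 7.5 × 0.75 = 5.625 (a 45-minute period = 0.75 hours).
The fourth arrival falls in the interval iff at least 4 events occur there: P(S_4 ≤ t) = P(N ≥ 4) = 1 − P(N ≤ 3) ≈ 0.8121.

0.8121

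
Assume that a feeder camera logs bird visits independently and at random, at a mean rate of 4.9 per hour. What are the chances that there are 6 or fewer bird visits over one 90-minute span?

Over the interval, μ = 4.9 × 1.5 = 7.35 (a 90-minute span = 1.5 hours).
P(N ≤ 6) = Σ_{j=0}^{6} e^(−μ) μ^j/j! ≈ 0.3990.

0.3990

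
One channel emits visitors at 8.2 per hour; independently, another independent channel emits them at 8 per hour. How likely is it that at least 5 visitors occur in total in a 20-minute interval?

Independent Poisson processes superpose: combined rate λ = 8.2 + 8 = 16.2 per hour.
Over the interval, μ = 16.2 × 1/3 = 5.4 (a 20-minute interval = 1/3 hours).
P(N ≥ 5) = 1 − P(N ≤ 4) ≈ 0.6267.

0.6267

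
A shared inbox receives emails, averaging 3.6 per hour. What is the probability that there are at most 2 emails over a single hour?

0.3027

With mean μ = 3.6 per hour,
P(N ≤ 2) = Σ_{j=0}^{2} e^(−μ) μ^j/j! ≈ 0.3027.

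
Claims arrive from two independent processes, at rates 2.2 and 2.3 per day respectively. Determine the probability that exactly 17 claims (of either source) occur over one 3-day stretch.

0.0633

Independent Poisson processes superpose: combined rate λ = 2.2 + 2.3 = 4.5 per day.
Over the interval, μ = 4.5 × 3 = 13.5 (a 3-day stretch = 3 days).
P(N = 17) = e^(−13.5) · 13.5^17/17! ≈ 0.0633.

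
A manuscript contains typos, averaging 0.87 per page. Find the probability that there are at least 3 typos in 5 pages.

0.8088

Over the interval, μ = 0.87 × 5 = 4.35 (5 pages).
P(N ≥ 3) = 1 − P(N ≤ 2) = 1 − Σ_{j=0}^{2} e^(−μ) μ^j/j! ≈ 0.8088.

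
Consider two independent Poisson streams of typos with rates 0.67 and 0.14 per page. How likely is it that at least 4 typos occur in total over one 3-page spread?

0.2276

Independent Poisson processes superpose: combined rate λ = 0.67 + 0.14 = 0.81 per page.
Over the interval, μ = 0.81 × 3 = 2.43 (a 3-page spread = 3 pages).
P(N ≥ 4) = 1 − P(N ≤ 3) ≈ 0.2276.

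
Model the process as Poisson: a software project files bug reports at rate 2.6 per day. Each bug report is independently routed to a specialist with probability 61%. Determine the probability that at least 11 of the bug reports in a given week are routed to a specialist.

Thinning: the bug reports that are routed to a specialist themselves form a Poisson process with rate 0.61 × 2.6 = 1.586 per day.
Over the interval, μ = 1.586 × 7 = 11.102 (a week = 7 days).
P(N ≥ 11) = 1 − P(N ≤ 10) ≈ 0.5522.

0.5522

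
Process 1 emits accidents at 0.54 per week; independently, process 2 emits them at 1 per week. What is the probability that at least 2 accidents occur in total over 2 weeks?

0.8125

Independent Poisson processes superpose: combined rate λ = 0.54 + 1 = 1.54 per week.
Over the interval, μ = 1.54 × 2 = 3.08 (2 weeks).
P(N ≥ 2) = 1 − P(N ≤ 1) ≈ 0.8125.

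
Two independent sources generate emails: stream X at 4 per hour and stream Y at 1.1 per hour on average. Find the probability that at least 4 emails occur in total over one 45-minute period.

0.5316

Independent Poisson processes superpose: combined rate λ = 4 + 1.1 = 5.1 per hour.
Over the interval, μ = 5.1 × 0.75 = 3.825 (a 45-minute period = 0.75 hours).
P(N ≥ 4) = 1 − P(N ≤ 3) ≈ 0.5316.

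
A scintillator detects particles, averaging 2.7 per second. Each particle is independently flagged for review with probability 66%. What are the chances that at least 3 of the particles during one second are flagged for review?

Thinning: the particles that are flagged for review themselves form a Poisson process with rate 0.66 × 2.7 = 1.782 per second.
So μ = 1.782.
P(N ≥ 3) = 1 − P(N ≤ 2) ≈ 0.2646.

0.2646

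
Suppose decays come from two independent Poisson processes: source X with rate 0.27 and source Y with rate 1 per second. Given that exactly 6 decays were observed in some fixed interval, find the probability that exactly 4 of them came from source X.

0.0190

Given the total, each event is independently from source X with probability p = λ_X/(λ_X+λ_Y) = 0.27/1.27 ≈ 0.2126.
So K ~ Binomial(6, 0.27/1.27): P(K = 4) = C(6,4) · (0.27/1.27)^4 · (1/1.27)^2 ≈ 0.0190.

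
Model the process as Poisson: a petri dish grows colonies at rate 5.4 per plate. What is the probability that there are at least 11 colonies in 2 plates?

0.5160

Over the interval, μ = 5.4 × 2 = 10.8 (2 plates).
P(N ≥ 11) = 1 − P(N ≤ 10) = 1 − Σ_{j=0}^{10} e^(−μ) μ^j/j! ≈ 0.5160.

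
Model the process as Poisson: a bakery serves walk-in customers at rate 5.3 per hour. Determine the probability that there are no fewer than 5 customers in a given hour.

With mean μ = 5.3 per hour,
P(N ≥ 5) = 1 − P(N ≤ 4) = 1 − Σ_{j=0}^{4} e^(−μ) μ^j/j! ≈ 0.6105.

0.6105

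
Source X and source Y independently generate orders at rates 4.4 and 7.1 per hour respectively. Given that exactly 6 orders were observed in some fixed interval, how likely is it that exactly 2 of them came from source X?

Given the total, each event is independently from source X with probability p = λ_X/(λ_X+λ_Y) = 4.4/11.5 ≈ 0.3826.
So K ~ Binomial(6, 4.4/11.5): P(K = 2) = C(6,2) · (4.4/11.5)^2 · (7.1/11.5)^4 ≈ 0.3190.

0.3190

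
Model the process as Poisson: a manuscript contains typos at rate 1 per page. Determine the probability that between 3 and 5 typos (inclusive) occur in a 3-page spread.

Over the interval, μ = 1 × 3 = 3 (a 3-page spread = 3 pages).
P(3 ≤ N ≤ 5) = Σ_{j=3}^{5} e^(−3) · 3^j/j! ≈ 0.4929.

0.4929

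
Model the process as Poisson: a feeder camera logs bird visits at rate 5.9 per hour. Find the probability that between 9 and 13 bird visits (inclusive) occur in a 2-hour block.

0.5339

Over the interval, μ = 5.9 × 2 = 11.8 (a 2-hour block = 2 hours).
P(9 ≤ N ≤ 13) = Σ_{j=9}^{13} e^(−11.8) · 11.8^j/j! ≈ 0.5339.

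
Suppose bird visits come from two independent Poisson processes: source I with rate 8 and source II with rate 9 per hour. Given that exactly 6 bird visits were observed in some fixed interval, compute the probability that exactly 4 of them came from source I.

Given the total, each event is independently from source I with probability p = λ_I/(λ_I+λ_II) = 8/17 ≈ 0.4706.
So K ~ Binomial(6, 8/17): P(K = 4) = C(6,4) · (8/17)^4 · (9/17)^2 ≈ 0.2062.

0.2062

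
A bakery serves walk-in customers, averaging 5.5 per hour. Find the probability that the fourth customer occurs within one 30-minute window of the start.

Over the interval, μ = 5.5 × 0.5 = 2.75 (a 30-minute window = 0.5 hours).
The fourth arrival falls in the interval iff at least 4 events occur there: P(S_4 ≤ t) = P(N ≥ 4) = 1 − P(N ≤ 3) ≈ 0.2970.

0.2970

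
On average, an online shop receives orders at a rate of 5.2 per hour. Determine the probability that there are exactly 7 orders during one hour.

With mean μ = 5.2 per hour,
P(N = 7) = e^(−μ) μ^7/7! = e^(−5.2) · 5.2^7/5040 ≈ 0.1125.

0.1125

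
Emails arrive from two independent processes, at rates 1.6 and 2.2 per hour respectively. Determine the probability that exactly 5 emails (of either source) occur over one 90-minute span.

0.1678

Independent Poisson processes superpose: combined rate λ = 1.6 + 2.2 = 3.8 per hour.
Over the interval, μ = 3.8 × 1.5 = 5.7 (a 90-minute span = 1.5 hours).
P(N = 5) = e^(−5.7) · 5.7^5/5! ≈ 0.1678.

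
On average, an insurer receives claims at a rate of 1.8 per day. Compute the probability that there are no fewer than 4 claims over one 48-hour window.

0.4848

Over the interval, μ = 1.8 × 2 = 3.6 (a 48-hour window = 2 days).
P(N ≥ 4) = 1 − P(N ≤ 3) = 1 − Σ_{j=0}^{3} e^(−μ) μ^j/j! ≈ 0.4848.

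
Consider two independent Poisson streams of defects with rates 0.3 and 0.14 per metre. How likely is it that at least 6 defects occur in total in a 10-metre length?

0.2801

Independent Poisson processes superpose: combined rate λ = 0.3 + 0.14 = 0.44 per metre.
Over the interval, μ = 0.44 × 10 = 4.4 (a 10-metre length = 10 metres).
P(N ≥ 6) = 1 − P(N ≤ 5) ≈ 0.2801.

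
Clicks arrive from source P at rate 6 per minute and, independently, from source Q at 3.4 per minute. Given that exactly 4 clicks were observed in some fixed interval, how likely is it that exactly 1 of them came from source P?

0.1208

Given the total, each event is independently from source P with probability p = λ_P/(λ_P+λ_Q) = 6/9.4 ≈ 0.6383.
So K ~ Binomial(4, 6/9.4): P(K = 1) = C(4,1) · (6/9.4)^1 · (3.4/9.4)^3 ≈ 0.1208.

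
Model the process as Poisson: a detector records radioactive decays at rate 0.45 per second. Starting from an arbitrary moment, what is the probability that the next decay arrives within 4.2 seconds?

Inter-arrival times are exponential with rate λ = 0.45 per second.
P(T ≤ 4.2) = 1 − e^(−λt) = 1 − e^(−0.45 × 4.2) = 1 − e^(−1.89) ≈ 0.8489.

0.8489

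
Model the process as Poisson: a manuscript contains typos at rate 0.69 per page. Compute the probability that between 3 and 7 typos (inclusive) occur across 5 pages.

Over the interval, μ = 0.69 × 5 = 3.45 (5 pages).
P(3 ≤ N ≤ 7) = Σ_{j=3}^{7} e^(−3.45) · 3.45^j/j! ≈ 0.6449.

0.6449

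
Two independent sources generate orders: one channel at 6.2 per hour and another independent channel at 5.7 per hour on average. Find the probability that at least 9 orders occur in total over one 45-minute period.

0.5344

Independent Poisson processes superpose: combined rate λ = 6.2 + 5.7 = 11.9 per hour.
Over the interval, μ = 11.9 × 0.75 = 8.925 (a 45-minute period = 0.75 hours).
P(N ≥ 9) = 1 − P(N ≤ 8) ≈ 0.5344.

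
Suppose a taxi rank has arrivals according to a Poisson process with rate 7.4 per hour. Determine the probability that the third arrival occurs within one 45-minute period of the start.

0.9147

Over the interval, μ = 7.4 × 0.75 = 5.55 (a 45-minute period = 0.75 hours).
The third arrival falls in the interval iff at least 3 events occur there: P(S_3 ≤ t) = P(N ≥ 3) = 1 − P(N ≤ 2) ≈ 0.9147.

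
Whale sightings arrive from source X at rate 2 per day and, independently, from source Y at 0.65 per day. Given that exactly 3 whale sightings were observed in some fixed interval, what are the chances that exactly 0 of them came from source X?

Given the total, each event is independently from source X with probability p = λ_X/(λ_X+λ_Y) = 2/2.65 ≈ 0.7547.
So K ~ Binomial(3, 2/2.65): P(K = 0) = C(3,0) · (2/2.65)^0 · (0.65/2.65)^3 ≈ 0.0148.

0.0148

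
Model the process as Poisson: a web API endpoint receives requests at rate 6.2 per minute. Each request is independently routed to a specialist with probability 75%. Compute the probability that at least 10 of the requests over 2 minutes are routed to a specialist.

0.4521

Thinning: the requests that are routed to a specialist themselves form a Poisson process with rate 0.75 × 6.2 = 4.65 per minute.
Over the interval, μ = 4.65 × 2 = 9.3 (2 minutes).
P(N ≥ 10) = 1 − P(N ≤ 9) ≈ 0.4521.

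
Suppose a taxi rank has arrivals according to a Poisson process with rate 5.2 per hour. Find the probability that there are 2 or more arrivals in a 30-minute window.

Over the interval, μ = 5.2 × 0.5 = 2.6 (a 30-minute window = 0.5 hours).
P(N ≥ 2) = 1 − P(N ≤ 1) = 1 − Σ_{j=0}^{1} e^(−μ) μ^j/j! ≈ 0.7326.

0.7326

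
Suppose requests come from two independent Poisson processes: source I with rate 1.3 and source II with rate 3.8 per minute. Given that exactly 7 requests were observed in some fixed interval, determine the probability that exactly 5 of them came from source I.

0.0125

Given the total, each event is independently from source I with probability p = λ_I/(λ_I+λ_II) = 1.3/5.1 ≈ 0.2549.
So K ~ Binomial(7, 1.3/5.1): P(K = 5) = C(7,5) · (1.3/5.1)^5 · (3.8/5.1)^2 ≈ 0.0125.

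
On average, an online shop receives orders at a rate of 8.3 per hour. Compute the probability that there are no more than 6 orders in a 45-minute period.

0.5702

Over the interval, μ = 8.3 × 0.75 = 6.225 (a 45-minute period = 0.75 hours).
P(N ≤ 6) = Σ_{j=0}^{6} e^(−μ) μ^j/j! ≈ 0.5702.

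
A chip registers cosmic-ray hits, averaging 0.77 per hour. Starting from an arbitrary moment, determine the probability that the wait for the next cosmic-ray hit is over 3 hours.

0.0993

The wait for the next event is exponential with rate λ = 0.77 per hour.
P(T > 3) = e^(−λt) = e^(−0.77 × 3) = e^(−2.31) ≈ 0.0993.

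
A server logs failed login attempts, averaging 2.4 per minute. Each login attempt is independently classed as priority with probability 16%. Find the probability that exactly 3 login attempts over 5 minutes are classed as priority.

0.1729

Thinning: the login attempts that are classed as priority themselves form a Poisson process with rate 0.16 × 2.4 = 0.384 per minute.
Over the interval, μ = 0.384 × 5 = 1.92 (5 minutes).
P(N = 3) = e^(−1.92) · 1.92^3/3! ≈ 0.1729.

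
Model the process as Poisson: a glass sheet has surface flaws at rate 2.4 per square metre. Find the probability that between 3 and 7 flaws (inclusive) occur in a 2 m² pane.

Over the interval, μ = 2.4 × 2 = 4.8 (a 2 m² pane = 2 square metres).
P(3 ≤ N ≤ 7) = Σ_{j=3}^{7} e^(−4.8) · 4.8^j/j! ≈ 0.7441.

0.7441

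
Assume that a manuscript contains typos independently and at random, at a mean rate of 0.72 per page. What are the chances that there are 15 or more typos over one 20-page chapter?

Over the interval, μ = 0.72 × 20 = 14.4 (a 20-page chapter = 20 pages).
P(N ≥ 15) = 1 − P(N ≤ 14) = 1 − Σ_{j=0}^{14} e^(−μ) μ^j/j! ≈ 0.4719.

0.4719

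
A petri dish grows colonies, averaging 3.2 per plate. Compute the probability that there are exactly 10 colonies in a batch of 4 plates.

Over the interval, μ = 3.2 × 4 = 12.8 (a batch of 4 plates = 4 plates).
P(N = 10) = e^(−μ) μ^10/10! = e^(−12.8) · 12.8^10/3628800 ≈ 0.0898.

0.0898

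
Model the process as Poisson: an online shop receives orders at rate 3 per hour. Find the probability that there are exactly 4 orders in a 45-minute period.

0.1126

Over the interval, μ = 3 × 0.75 = 2.25 (a 45-minute period = 0.75 hours).
P(N = 4) = e^(−μ) μ^4/4! = e^(−2.25) · 2.25^4/24 ≈ 0.1126.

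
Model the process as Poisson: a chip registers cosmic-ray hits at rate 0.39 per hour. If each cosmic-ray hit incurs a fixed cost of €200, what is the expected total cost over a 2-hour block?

€156

E[N] = 0.39 × 2 = 0.78 (a 2-hour block = 2 hours); E[cost] = 0.78 × €200 = €156.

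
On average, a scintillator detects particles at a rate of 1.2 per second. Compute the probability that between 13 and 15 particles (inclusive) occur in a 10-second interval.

Over the interval, μ = 1.2 × 10 = 12 (a 10-second interval = 10 seconds).
P(13 ≤ N ≤ 15) = Σ_{j=13}^{15} e^(−12) · 12^j/j! ≈ 0.2685.

0.2685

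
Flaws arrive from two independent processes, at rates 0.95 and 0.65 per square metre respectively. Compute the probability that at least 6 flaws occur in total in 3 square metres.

0.3490

Independent Poisson processes superpose: combined rate λ = 0.95 + 0.65 = 1.6 per square metre.
Over the interval, μ = 1.6 × 3 = 4.8 (3 square metres).
P(N ≥ 6) = 1 − P(N ≤ 5) ≈ 0.3490.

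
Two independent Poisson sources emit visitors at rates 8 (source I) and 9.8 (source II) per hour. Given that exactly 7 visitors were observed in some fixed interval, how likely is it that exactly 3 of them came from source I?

0.2919

Given the total, each event is independently from source I with probability p = λ_I/(λ_I+λ_II) = 8/17.8 ≈ 0.4494.
So K ~ Binomial(7, 8/17.8): P(K = 3) = C(7,3) · (8/17.8)^3 · (9.8/17.8)^4 ≈ 0.2919.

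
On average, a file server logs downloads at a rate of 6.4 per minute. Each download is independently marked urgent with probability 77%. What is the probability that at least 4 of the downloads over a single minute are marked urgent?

0.7247

Thinning: the downloads that are marked urgent themselves form a Poisson process with rate 0.77 × 6.4 = 4.928 per minute.
So μ = 4.928.
P(N ≥ 4) = 1 − P(N ≤ 3) ≈ 0.7247.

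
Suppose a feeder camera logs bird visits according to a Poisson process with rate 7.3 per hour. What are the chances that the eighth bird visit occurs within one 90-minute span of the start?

Over the interval, μ = 7.3 × 1.5 = 10.95 (a 90-minute span = 1.5 hours).
The eighth arrival falls in the interval iff at least 8 events occur there: P(S_8 ≤ t) = P(N ≥ 8) = 1 − P(N ≤ 7) ≈ 0.8536.

0.8536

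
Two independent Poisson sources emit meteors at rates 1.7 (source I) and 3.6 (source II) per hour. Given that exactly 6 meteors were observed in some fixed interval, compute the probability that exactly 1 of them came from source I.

Given the total, each event is independently from source I with probability p = λ_I/(λ_I+λ_II) = 1.7/5.3 ≈ 0.3208.
So K ~ Binomial(6, 1.7/5.3): P(K = 1) = C(6,1) · (1.7/5.3)^1 · (3.6/5.3)^5 ≈ 0.2783.

0.2783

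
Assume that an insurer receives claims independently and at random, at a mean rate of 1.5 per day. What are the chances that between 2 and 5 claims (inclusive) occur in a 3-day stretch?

Over the interval, μ = 1.5 × 3 = 4.5 (a 3-day stretch = 3 days).
P(2 ≤ N ≤ 5) = Σ_{j=2}^{5} e^(−4.5) · 4.5^j/j! ≈ 0.6418.

0.6418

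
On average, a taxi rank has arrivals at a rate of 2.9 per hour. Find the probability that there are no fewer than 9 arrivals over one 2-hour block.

0.1328

Over the interval, μ = 2.9 × 2 = 5.8 (a 2-hour block = 2 hours).
P(N ≥ 9) = 1 − P(N ≤ 8) = 1 − Σ_{j=0}^{8} e^(−μ) μ^j/j! ≈ 0.1328.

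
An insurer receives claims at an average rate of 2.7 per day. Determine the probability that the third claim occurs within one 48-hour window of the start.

Over the interval, μ = 2.7 × 2 = 5.4 (a 48-hour window = 2 days).
The third arrival falls in the interval iff at least 3 events occur there: P(S_3 ≤ t) = P(N ≥ 3) = 1 − P(N ≤ 2) ≈ 0.9052.

0.9052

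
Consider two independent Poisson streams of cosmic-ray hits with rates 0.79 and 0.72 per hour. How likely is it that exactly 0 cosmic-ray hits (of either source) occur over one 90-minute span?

Independent Poisson processes superpose: combined rate λ = 0.79 + 0.72 = 1.51 per hour.
Over the interval, μ = 1.51 × 1.5 = 2.265 (a 90-minute span = 1.5 hours).
P(N = 0) = e^(−2.265) · 2.265^0/0! ≈ 0.1038.

0.1038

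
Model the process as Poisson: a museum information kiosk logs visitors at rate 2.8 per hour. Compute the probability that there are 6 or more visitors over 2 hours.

Over the interval, μ = 2.8 × 2 = 5.6 (2 hours).
P(N ≥ 6) = 1 − P(N ≤ 5) = 1 − Σ_{j=0}^{5} e^(−μ) μ^j/j! ≈ 0.4881.

0.4881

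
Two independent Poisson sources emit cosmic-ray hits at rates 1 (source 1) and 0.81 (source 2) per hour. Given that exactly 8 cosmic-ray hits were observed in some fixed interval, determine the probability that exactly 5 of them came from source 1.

0.2584

Given the total, each event is independently from source 1 with probability p = λ_1/(λ_1+λ_2) = 1/1.81 ≈ 0.5525.
So K ~ Binomial(8, 1/1.81): P(K = 5) = C(8,5) · (1/1.81)^5 · (0.81/1.81)^3 ≈ 0.2584.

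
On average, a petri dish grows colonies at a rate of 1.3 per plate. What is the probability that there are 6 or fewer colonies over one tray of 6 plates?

Over the interval, μ = 1.3 × 6 = 7.8 (a tray of 6 plates = 6 plates).
P(N ≤ 6) = Σ_{j=0}^{6} e^(−μ) μ^j/j! ≈ 0.3384.

0.3384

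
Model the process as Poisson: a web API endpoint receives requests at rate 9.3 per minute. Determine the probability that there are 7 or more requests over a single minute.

0.8192

With mean μ = 9.3 per minute,
P(N ≥ 7) = 1 − P(N ≤ 6) = 1 − Σ_{j=0}^{6} e^(−μ) μ^j/j! ≈ 0.8192.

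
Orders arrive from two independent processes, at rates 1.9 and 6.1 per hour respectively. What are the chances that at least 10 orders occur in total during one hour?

0.2834

Independent Poisson processes superpose: combined rate λ = 1.9 + 6.1 = 8 per hour.
So μ = 8.
P(N ≥ 10) = 1 − P(N ≤ 9) ≈ 0.2834.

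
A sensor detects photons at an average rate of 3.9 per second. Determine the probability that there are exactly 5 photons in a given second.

With mean μ = 3.9 per second,
P(N = 5) = e^(−μ) μ^5/5! = e^(−3.9) · 3.9^5/120 ≈ 0.1522.

0.1522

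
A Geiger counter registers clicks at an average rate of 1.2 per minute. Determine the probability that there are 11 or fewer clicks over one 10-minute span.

0.4616

Over the interval, μ = 1.2 × 10 = 12 (a 10-minute span = 10 minutes).
P(N ≤ 11) = Σ_{j=0}^{11} e^(−μ) μ^j/j! ≈ 0.4616.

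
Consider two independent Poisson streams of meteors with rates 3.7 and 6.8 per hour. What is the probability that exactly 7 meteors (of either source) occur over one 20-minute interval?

Independent Poisson processes superpose: combined rate λ = 3.7 + 6.8 = 10.5 per hour.
Over the interval, μ = 10.5 × 1/3 = 3.5 (a 20-minute interval = 1/3 hours).
P(N = 7) = e^(−3.5) · 3.5^7/7! ≈ 0.0385.

0.0385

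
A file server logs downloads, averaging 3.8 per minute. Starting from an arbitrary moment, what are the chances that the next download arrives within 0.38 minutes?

Inter-arrival times are exponential with rate λ = 3.8 per minute.
P(T ≤ 0.38) = 1 − e^(−λt) = 1 − e^(−3.8 × 0.38) = 1 − e^(−1.444) ≈ 0.7640.

0.7640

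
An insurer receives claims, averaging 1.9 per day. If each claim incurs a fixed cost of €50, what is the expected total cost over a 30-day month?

E[N] = 1.9 × 30 = 57 (a 30-day month = 30 days); E[cost] = 57 × €50 = €2850.

€2850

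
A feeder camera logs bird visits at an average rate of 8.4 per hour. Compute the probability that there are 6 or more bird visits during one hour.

0.8427

With mean μ = 8.4 per hour,
P(N ≥ 6) = 1 − P(N ≤ 5) = 1 − Σ_{j=0}^{5} e^(−μ) μ^j/j! ≈ 0.8427.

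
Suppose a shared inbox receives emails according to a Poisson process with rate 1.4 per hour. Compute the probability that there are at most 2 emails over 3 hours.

0.2102

Over the interval, μ = 1.4 × 3 = 4.2 (3 hours).
P(N ≤ 2) = Σ_{j=0}^{2} e^(−μ) μ^j/j! ≈ 0.2102.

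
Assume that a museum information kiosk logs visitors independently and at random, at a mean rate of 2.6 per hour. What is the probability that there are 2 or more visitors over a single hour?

0.7326

With mean μ = 2.6 per hour,
P(N ≥ 2) = 1 − P(N ≤ 1) = 1 − Σ_{j=0}^{1} e^(−μ) μ^j/j! ≈ 0.7326.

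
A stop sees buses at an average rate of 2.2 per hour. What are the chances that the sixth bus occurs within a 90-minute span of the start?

Over the interval, μ = 2.2 × 1.5 = 3.3 (a 90-minute span = 1.5 hours).
The sixth arrival falls in the interval iff at least 6 events occur there: P(S_6 ≤ t) = P(N ≥ 6) = 1 − P(N ≤ 5) ≈ 0.1171.

0.1171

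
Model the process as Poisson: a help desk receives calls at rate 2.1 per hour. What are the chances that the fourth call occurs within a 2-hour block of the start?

0.6046

Over the interval, μ = 2.1 × 2 = 4.2 (a 2-hour block = 2 hours).
The fourth arrival falls in the interval iff at least 4 events occur there: P(S_4 ≤ t) = P(N ≥ 4) = 1 − P(N ≤ 3) ≈ 0.6046.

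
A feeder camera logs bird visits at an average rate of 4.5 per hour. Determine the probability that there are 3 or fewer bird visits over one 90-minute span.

Over the interval, μ = 4.5 × 1.5 = 6.75 (a 90-minute span = 1.5 hours).
P(N ≤ 3) = Σ_{j=0}^{3} e^(−μ) μ^j/j! ≈ 0.0958.

0.0958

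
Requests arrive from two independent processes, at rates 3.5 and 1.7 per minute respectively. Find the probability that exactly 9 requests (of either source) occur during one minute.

0.0423

Independent Poisson processes superpose: combined rate λ = 3.5 + 1.7 = 5.2 per minute.
So μ = 5.2.
P(N = 9) = e^(−5.2) · 5.2^9/9! ≈ 0.0423.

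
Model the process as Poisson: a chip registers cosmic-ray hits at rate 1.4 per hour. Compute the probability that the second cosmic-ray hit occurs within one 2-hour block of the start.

0.7689

Over the interval, μ = 1.4 × 2 = 2.8 (a 2-hour block = 2 hours).
The second arrival falls in the interval iff at least 2 events occur there: P(S_2 ≤ t) = P(N ≥ 2) = 1 − P(N ≤ 1) ≈ 0.7689.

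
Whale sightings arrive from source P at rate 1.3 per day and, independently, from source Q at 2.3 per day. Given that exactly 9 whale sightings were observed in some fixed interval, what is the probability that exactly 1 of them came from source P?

Given the total, each event is independently from source P with probability p = λ_P/(λ_P+λ_Q) = 1.3/3.6 ≈ 0.3611.
So K ~ Binomial(9, 1.3/3.6): P(K = 1) = C(9,1) · (1.3/3.6)^1 · (2.3/3.6)^8 ≈ 0.0902.

0.0902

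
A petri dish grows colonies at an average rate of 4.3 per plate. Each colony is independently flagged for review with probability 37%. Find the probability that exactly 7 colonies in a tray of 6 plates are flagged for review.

0.1025

Thinning: the colonies that are flagged for review themselves form a Poisson process with rate 0.37 × 4.3 = 1.591 per plate.
Over the interval, μ = 1.591 × 6 = 9.546 (a tray of 6 plates = 6 plates).
P(N = 7) = e^(−9.546) · 9.546^7/7! ≈ 0.1025.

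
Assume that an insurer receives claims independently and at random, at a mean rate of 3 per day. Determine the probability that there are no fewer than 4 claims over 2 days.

Over the interval, μ = 3 × 2 = 6 (2 days).
P(N ≥ 4) = 1 − P(N ≤ 3) = 1 − Σ_{j=0}^{3} e^(−μ) μ^j/j! ≈ 0.8488.

0.8488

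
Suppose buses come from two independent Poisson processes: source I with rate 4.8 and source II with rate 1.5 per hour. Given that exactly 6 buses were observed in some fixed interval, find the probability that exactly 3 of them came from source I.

Given the total, each event is independently from source I with probability p = λ_I/(λ_I+λ_II) = 4.8/6.3 ≈ 0.7619.
So K ~ Binomial(6, 4.8/6.3): P(K = 3) = C(6,3) · (4.8/6.3)^3 · (1.5/6.3)^3 ≈ 0.1194.

0.1194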